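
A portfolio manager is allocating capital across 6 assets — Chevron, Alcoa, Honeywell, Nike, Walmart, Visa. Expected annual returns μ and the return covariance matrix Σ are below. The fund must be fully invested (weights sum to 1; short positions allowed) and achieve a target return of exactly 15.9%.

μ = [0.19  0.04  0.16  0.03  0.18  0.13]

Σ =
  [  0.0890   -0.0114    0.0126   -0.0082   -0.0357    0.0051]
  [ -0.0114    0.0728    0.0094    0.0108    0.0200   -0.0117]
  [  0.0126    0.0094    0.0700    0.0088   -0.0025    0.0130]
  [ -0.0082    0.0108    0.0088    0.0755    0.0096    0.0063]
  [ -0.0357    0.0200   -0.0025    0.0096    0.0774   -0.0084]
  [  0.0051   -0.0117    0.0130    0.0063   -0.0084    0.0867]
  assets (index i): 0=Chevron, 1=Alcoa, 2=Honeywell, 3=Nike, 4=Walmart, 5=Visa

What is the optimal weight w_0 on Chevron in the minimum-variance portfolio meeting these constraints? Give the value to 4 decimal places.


p=Σ⁻¹μ = [3.4937  0.0011  1.5388  -0.0533  4.1525  1.4695]
q=Σ⁻¹𝟙 = [19.7504  11.1685  6.4786  9.5504  19.4817  12.1015]
a=μᵀp=1.846942  b=𝟙ᵀp=10.602302  c=𝟙ᵀq=78.531089  D=ac−b²=32.633559
λ₁=(c·0.159−b)/D = (78.531089·0.159−10.602302)/32.633559 = 0.057736
λ₂=(a−b·0.159)/D = (1.846942−10.602302·0.159)/32.633559 = 0.004939
w* = 0.057736·p + 0.004939·q:
  w_0 = 0.057736·3.4937 + 0.004939·19.7504 = 0.2993  (Chevron)
  w_1 = 0.057736·0.0011 + 0.004939·11.1685 = 0.0552  (Alcoa)
  w_2 = 0.057736·1.5388 + 0.004939·6.4786 = 0.1208  (Honeywell)
  w_3 = 0.057736·-0.0533 + 0.004939·9.5504 = 0.0441  (Nike)
  w_4 = 0.057736·4.1525 + 0.004939·19.4817 = 0.3360  (Walmart)
  w_5 = 0.057736·1.4695 + 0.004939·12.1015 = 0.1446  (Visa)
Σw_i=1.0000  μᵀw=0.1590
σ²=wᵀΣw=λ₁·μ_p+λ₂ = 0.057736·0.159 + 0.004939 = 0.014119 ≈ 0.0141

0.2993


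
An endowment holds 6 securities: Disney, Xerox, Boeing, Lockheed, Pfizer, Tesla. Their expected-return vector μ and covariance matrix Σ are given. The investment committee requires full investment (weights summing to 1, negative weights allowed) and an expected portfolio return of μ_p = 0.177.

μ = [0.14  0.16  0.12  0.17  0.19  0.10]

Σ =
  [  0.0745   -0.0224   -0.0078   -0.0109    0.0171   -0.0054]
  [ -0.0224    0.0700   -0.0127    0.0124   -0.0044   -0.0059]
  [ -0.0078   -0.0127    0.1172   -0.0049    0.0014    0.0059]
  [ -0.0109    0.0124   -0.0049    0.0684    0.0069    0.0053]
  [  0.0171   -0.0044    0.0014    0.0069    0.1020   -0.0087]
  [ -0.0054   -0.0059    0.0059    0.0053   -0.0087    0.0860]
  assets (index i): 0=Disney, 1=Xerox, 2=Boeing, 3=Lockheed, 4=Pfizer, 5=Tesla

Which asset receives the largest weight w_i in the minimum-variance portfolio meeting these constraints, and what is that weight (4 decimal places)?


Lockheed (0.3334)

g=Σ⁻¹μ = [3.1802  3.4161  1.6065  2.2278  1.4317  1.4942]
h=Σ⁻¹𝟙 = [22.9778  23.1402  12.3463  13.1966  7.0573  13.7119]
a=μᵀg=1.984737  b=𝟙ᵀg=13.356402  c=𝟙ᵀh=92.430241  D=ac−b²=5.056259
λ₁=(c·0.177−b)/D = (92.430241·0.177−13.356402)/5.056259 = 0.594066
λ₂=(a−b·0.177)/D = (1.984737−13.356402·0.177)/5.056259 = -0.075025
w* = 0.594066·g + -0.075025·h:
  w_0 = 0.594066·3.1802 + -0.075025·22.9778 = 0.1653  (Disney)
  w_1 = 0.594066·3.4161 + -0.075025·23.1402 = 0.2933  (Xerox)
  w_2 = 0.594066·1.6065 + -0.075025·12.3463 = 0.0281  (Boeing)
  w_3 = 0.594066·2.2278 + -0.075025·13.1966 = 0.3334  (Lockheed)
  w_4 = 0.594066·1.4317 + -0.075025·7.0573 = 0.3210  (Pfizer)
  w_5 = 0.594066·1.4942 + -0.075025·13.7119 = -0.1411  (Tesla)
Σw_i=1.0000  μᵀw=0.1770
σ²=wᵀΣw=λ₁·μ_p+λ₂ = 0.594066·0.177 + -0.075025 = 0.030125 ≈ 0.0301


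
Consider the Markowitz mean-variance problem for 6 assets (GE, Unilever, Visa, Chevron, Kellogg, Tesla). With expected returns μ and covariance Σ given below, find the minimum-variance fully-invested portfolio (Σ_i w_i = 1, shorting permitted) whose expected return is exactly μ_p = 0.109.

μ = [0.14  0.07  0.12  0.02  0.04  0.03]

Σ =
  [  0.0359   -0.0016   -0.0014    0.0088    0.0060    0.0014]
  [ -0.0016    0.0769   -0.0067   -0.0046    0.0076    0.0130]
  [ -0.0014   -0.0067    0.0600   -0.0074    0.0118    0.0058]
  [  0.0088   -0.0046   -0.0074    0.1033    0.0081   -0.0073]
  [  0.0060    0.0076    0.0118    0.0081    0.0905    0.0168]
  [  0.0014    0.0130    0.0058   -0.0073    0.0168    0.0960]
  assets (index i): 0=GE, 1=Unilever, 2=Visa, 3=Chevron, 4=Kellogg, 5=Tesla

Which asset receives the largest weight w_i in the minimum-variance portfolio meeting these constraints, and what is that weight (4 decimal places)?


u=Σ⁻¹μ = [4.0623  1.2230  2.2883  0.0842  -0.2354  -0.0030]
v=Σ⁻¹𝟙 = [25.9827  14.2006  18.6721  9.6636  3.5159  7.1062]
a=μᵀu=0.921104  b=𝟙ᵀu=7.419365  c=𝟙ᵀv=79.141056  D=ac−b²=17.850199
λ₁=(c·0.109−b)/D = (79.141056·0.109−7.419365)/17.850199 = 0.067619
λ₂=(a−b·0.109)/D = (0.921104−7.419365·0.109)/17.850199 = 0.006296
w* = 0.067619·u + 0.006296·v:
  w_0 = 0.067619·4.0623 + 0.006296·25.9827 = 0.4383  (GE)
  w_1 = 0.067619·1.2230 + 0.006296·14.2006 = 0.1721  (Unilever)
  w_2 = 0.067619·2.2883 + 0.006296·18.6721 = 0.2723  (Visa)
  w_3 = 0.067619·0.0842 + 0.006296·9.6636 = 0.0665  (Chevron)
  w_4 = 0.067619·-0.2354 + 0.006296·3.5159 = 0.0062  (Kellogg)
  w_5 = 0.067619·-0.0030 + 0.006296·7.1062 = 0.0445  (Tesla)
Σw_i=1.0000  μᵀw=0.1090
σ²=wᵀΣw=λ₁·μ_p+λ₂ = 0.067619·0.109 + 0.006296 = 0.013667 ≈ 0.0137

GE (0.4383)


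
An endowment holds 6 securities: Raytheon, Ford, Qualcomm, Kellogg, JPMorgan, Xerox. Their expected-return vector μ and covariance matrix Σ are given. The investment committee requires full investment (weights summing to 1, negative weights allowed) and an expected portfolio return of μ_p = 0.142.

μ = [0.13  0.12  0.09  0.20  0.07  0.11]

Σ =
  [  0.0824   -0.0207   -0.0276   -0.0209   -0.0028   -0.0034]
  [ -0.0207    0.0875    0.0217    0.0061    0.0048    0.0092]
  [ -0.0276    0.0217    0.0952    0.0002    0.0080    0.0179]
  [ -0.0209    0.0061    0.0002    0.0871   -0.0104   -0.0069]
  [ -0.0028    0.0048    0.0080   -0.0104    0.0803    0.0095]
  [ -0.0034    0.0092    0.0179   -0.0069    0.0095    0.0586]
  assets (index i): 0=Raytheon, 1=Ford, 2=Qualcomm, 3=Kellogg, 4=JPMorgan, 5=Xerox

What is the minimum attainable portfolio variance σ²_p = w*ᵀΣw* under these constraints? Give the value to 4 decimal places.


0.0130

p=Σ⁻¹μ = [3.2371  1.3911  1.1540  3.2282  1.0021  1.7117]
q=Σ⁻¹𝟙 = [24.5748  10.9544  11.5125  19.1330  12.3895  13.4986]
a=μᵀp=1.595673  b=𝟙ᵀp=11.724076  c=𝟙ᵀq=92.062715  D=ac−b²=9.448000
λ₁=(c·0.142−b)/D = (92.062715·0.142−11.724076)/9.448000 = 0.142763
λ₂=(a−b·0.142)/D = (1.595673−11.724076·0.142)/9.448000 = -0.007319
w* = 0.142763·p + -0.007319·q:
  w_0 = 0.142763·3.2371 + -0.007319·24.5748 = 0.2823  (Raytheon)
  w_1 = 0.142763·1.3911 + -0.007319·10.9544 = 0.1184  (Ford)
  w_2 = 0.142763·1.1540 + -0.007319·11.5125 = 0.0805  (Qualcomm)
  w_3 = 0.142763·3.2282 + -0.007319·19.1330 = 0.3208  (Kellogg)
  w_4 = 0.142763·1.0021 + -0.007319·12.3895 = 0.0524  (JPMorgan)
  w_5 = 0.142763·1.7117 + -0.007319·13.4986 = 0.1456  (Xerox)
Σw_i=1.0000  μᵀw=0.1420
σ²=wᵀΣw=λ₁·μ_p+λ₂ = 0.142763·0.142 + -0.007319 = 0.012954 ≈ 0.0130


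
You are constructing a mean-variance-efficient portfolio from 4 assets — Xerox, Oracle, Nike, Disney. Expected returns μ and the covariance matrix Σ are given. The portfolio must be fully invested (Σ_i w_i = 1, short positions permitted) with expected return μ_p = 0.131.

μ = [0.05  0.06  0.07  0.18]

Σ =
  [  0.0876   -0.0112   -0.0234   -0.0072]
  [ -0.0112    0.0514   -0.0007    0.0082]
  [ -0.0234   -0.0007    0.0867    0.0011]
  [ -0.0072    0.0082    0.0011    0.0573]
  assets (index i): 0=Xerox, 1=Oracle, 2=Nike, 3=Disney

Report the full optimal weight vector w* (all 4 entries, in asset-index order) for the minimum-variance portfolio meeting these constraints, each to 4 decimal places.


0.1638  0.0925  0.1510  0.5927

x=Σ⁻¹μ = [1.2478  0.9534  1.1120  3.1404]
y=Σ⁻¹𝟙 = [20.0301  21.4047  16.9025  16.5812]
a=μᵀx=0.762702  b=𝟙ᵀx=6.453588  c=𝟙ᵀy=74.918582  D=ac−b²=15.491775
λ₁=(c·0.131−b)/D = (74.918582·0.131−6.453588)/15.491775 = 0.216937
λ₂=(a−b·0.131)/D = (0.762702−6.453588·0.131)/15.491775 = -0.005339
w* = 0.216937·x + -0.005339·y:
  w_0 = 0.216937·1.2478 + -0.005339·20.0301 = 0.1638  (Xerox)
  w_1 = 0.216937·0.9534 + -0.005339·21.4047 = 0.0925  (Oracle)
  w_2 = 0.216937·1.1120 + -0.005339·16.9025 = 0.1510  (Nike)
  w_3 = 0.216937·3.1404 + -0.005339·16.5812 = 0.5927  (Disney)
Σw_i=1.0000  μᵀw=0.1310
σ²=wᵀΣw=λ₁·μ_p+λ₂ = 0.216937·0.131 + -0.005339 = 0.023079 ≈ 0.0231


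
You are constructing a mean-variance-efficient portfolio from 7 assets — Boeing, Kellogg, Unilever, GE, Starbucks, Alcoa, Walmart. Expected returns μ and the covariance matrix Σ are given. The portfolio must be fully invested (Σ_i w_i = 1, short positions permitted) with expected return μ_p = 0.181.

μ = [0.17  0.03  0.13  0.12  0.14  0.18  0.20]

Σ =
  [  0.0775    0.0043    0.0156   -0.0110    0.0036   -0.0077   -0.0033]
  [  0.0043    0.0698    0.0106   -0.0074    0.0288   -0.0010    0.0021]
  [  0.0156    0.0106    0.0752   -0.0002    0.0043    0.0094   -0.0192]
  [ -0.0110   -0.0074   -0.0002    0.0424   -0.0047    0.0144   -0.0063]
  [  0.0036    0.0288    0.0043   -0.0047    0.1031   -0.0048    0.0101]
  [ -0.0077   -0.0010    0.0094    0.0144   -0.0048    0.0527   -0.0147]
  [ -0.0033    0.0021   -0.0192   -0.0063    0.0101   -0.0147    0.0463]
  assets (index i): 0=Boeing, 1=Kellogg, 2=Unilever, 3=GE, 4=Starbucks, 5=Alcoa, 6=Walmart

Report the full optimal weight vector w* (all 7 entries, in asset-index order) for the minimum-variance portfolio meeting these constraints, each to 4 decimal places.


g=Σ⁻¹μ = [2.9027  -0.2985  2.3938  3.1377  0.8902  4.6509  7.2421]
h=Σ⁻¹𝟙 = [16.9785  11.6242  15.0905  28.6905  3.7849  22.2828  38.6919]
a=μᵀg=3.582425  b=𝟙ᵀg=20.918879  c=𝟙ᵀh=137.143341  D=ac−b²=53.706316
λ₁=(c·0.181−b)/D = (137.143341·0.181−20.918879)/53.706316 = 0.072693
λ₂=(a−b·0.181)/D = (3.582425−20.918879·0.181)/53.706316 = -0.003796
w* = 0.072693·g + -0.003796·h:
  w_0 = 0.072693·2.9027 + -0.003796·16.9785 = 0.1465  (Boeing)
  w_1 = 0.072693·-0.2985 + -0.003796·11.6242 = -0.0658  (Kellogg)
  w_2 = 0.072693·2.3938 + -0.003796·15.0905 = 0.1167  (Unilever)
  w_3 = 0.072693·3.1377 + -0.003796·28.6905 = 0.1192  (GE)
  w_4 = 0.072693·0.8902 + -0.003796·3.7849 = 0.0503  (Starbucks)
  w_5 = 0.072693·4.6509 + -0.003796·22.2828 = 0.2535  (Alcoa)
  w_6 = 0.072693·7.2421 + -0.003796·38.6919 = 0.3796  (Walmart)
Σw_i=1.0000  μᵀw=0.1810
σ²=wᵀΣw=λ₁·μ_p+λ₂ = 0.072693·0.181 + -0.003796 = 0.009361 ≈ 0.0094

0.1465  -0.0658  0.1167  0.1192  0.0503  0.2535  0.3796


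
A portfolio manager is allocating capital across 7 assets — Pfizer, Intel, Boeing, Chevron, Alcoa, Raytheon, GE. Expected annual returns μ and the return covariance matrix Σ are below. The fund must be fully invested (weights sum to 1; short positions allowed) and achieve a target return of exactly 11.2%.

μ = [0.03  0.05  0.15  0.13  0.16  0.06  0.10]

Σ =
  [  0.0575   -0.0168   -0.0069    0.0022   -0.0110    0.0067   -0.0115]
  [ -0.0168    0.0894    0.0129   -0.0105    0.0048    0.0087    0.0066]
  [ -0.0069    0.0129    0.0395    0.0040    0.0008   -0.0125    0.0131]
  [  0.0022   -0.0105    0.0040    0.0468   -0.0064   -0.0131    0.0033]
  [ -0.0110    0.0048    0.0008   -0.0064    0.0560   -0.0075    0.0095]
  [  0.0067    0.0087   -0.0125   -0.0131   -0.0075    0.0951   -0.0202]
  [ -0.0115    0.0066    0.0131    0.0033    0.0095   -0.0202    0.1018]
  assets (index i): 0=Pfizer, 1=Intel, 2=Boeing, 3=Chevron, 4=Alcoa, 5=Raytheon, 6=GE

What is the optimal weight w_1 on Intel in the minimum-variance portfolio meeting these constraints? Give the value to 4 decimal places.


0.0493

x=Σ⁻¹μ = [1.5263  0.2522  3.9796  3.4106  3.6284  1.8969  0.5535]
y=Σ⁻¹𝟙 = [27.5557  12.1356  25.6196  28.7924  26.1106  18.8140  9.2157]
a=μᵀx=1.848429  b=𝟙ᵀx=15.247506  c=𝟙ᵀy=148.243596  D=ac−b²=41.531320
λ₁=(c·0.112−b)/D = (148.243596·0.112−15.247506)/41.531320 = 0.032645
λ₂=(a−b·0.112)/D = (1.848429−15.247506·0.112)/41.531320 = 0.003388
w* = 0.032645·x + 0.003388·y:
  w_0 = 0.032645·1.5263 + 0.003388·27.5557 = 0.1432  (Pfizer)
  w_1 = 0.032645·0.2522 + 0.003388·12.1356 = 0.0493  (Intel)
  w_2 = 0.032645·3.9796 + 0.003388·25.6196 = 0.2167  (Boeing)
  w_3 = 0.032645·3.4106 + 0.003388·28.7924 = 0.2089  (Chevron)
  w_4 = 0.032645·3.6284 + 0.003388·26.1106 = 0.2069  (Alcoa)
  w_5 = 0.032645·1.8969 + 0.003388·18.8140 = 0.1257  (Raytheon)
  w_6 = 0.032645·0.5535 + 0.003388·9.2157 = 0.0493  (GE)
Σw_i=1.0000  μᵀw=0.1120
σ²=wᵀΣw=λ₁·μ_p+λ₂ = 0.032645·0.112 + 0.003388 = 0.007044 ≈ 0.0070


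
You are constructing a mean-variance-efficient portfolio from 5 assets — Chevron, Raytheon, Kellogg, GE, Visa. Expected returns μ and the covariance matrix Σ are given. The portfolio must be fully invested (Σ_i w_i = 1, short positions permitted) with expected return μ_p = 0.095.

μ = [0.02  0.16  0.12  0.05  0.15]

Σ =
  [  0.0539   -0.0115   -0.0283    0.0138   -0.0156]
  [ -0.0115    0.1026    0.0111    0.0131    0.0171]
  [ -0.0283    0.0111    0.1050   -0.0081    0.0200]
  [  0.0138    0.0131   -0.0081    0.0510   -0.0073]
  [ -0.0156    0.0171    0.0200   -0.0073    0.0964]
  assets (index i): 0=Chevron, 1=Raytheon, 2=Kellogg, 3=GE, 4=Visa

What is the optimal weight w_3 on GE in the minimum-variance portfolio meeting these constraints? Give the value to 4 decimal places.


p=Σ⁻¹μ = [1.5136  1.2908  1.2017  0.6262  1.3701]
q=Σ⁻¹𝟙 = [27.7785  7.4962  15.1286  14.2113  11.4765]
a=μᵀp=0.617829  b=𝟙ᵀp=6.002432  c=𝟙ᵀq=76.091134  D=ac−b²=10.982105
λ₁=(c·0.095−b)/D = (76.091134·0.095−6.002432)/10.982105 = 0.111657
λ₂=(a−b·0.095)/D = (0.617829−6.002432·0.095)/10.982105 = 0.004334
w* = 0.111657·p + 0.004334·q:
  w_0 = 0.111657·1.5136 + 0.004334·27.7785 = 0.2894  (Chevron)
  w_1 = 0.111657·1.2908 + 0.004334·7.4962 = 0.1766  (Raytheon)
  w_2 = 0.111657·1.2017 + 0.004334·15.1286 = 0.1997  (Kellogg)
  w_3 = 0.111657·0.6262 + 0.004334·14.2113 = 0.1315  (GE)
  w_4 = 0.111657·1.3701 + 0.004334·11.4765 = 0.2027  (Visa)
Σw_i=1.0000  μᵀw=0.0950
σ²=wᵀΣw=λ₁·μ_p+λ₂ = 0.111657·0.095 + 0.004334 = 0.014942 ≈ 0.0149

0.1315


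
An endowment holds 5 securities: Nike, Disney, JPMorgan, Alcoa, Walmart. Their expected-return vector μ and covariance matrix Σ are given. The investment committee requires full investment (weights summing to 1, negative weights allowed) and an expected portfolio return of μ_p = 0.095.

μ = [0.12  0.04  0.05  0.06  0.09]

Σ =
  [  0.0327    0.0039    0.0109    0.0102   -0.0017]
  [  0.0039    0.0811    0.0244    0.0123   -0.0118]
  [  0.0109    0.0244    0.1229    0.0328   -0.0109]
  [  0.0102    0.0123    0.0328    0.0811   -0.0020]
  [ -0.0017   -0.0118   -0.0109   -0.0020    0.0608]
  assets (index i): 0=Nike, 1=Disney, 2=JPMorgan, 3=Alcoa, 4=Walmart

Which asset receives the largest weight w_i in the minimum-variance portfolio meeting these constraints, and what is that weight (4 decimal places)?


p=Σ⁻¹μ = [3.6027  0.5107  0.0782  0.2196  1.7014]
q=Σ⁻¹𝟙 = [27.1109  11.9970  3.5058  6.1855  20.3658]
a=μᵀp=0.622959  b=𝟙ᵀp=6.112534  c=𝟙ᵀq=69.165065  D=ac−b²=5.723931
λ₁=(c·0.095−b)/D = (69.165065·0.095−6.112534)/5.723931 = 0.080041
λ₂=(a−b·0.095)/D = (0.622959−6.112534·0.095)/5.723931 = 0.007384
w* = 0.080041·p + 0.007384·q:
  w_0 = 0.080041·3.6027 + 0.007384·27.1109 = 0.4886  (Nike)
  w_1 = 0.080041·0.5107 + 0.007384·11.9970 = 0.1295  (Disney)
  w_2 = 0.080041·0.0782 + 0.007384·3.5058 = 0.0321  (JPMorgan)
  w_3 = 0.080041·0.2196 + 0.007384·6.1855 = 0.0633  (Alcoa)
  w_4 = 0.080041·1.7014 + 0.007384·20.3658 = 0.2866  (Walmart)
Σw_i=1.0000  μᵀw=0.0950
σ²=wᵀΣw=λ₁·μ_p+λ₂ = 0.080041·0.095 + 0.007384 = 0.014988 ≈ 0.0150

Nike (0.4886)


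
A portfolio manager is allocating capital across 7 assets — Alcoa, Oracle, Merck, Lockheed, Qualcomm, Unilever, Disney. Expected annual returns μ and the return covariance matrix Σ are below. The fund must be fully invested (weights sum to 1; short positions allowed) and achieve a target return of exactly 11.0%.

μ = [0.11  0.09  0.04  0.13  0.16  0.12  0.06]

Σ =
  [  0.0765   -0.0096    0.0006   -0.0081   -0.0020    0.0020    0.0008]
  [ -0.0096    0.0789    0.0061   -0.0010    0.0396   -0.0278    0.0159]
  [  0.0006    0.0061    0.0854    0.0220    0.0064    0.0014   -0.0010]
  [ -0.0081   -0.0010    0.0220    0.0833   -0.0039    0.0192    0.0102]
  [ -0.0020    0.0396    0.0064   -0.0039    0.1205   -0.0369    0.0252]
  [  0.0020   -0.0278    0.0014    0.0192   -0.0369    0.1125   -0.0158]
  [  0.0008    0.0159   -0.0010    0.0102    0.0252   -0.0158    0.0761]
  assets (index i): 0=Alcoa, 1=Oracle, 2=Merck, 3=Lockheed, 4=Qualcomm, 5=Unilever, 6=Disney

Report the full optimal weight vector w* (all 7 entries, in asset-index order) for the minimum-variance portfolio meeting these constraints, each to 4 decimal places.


p=Σ⁻¹μ = [1.7354  1.1630  -0.1387  1.4635  1.4790  1.5839  0.1683]
q=Σ⁻¹𝟙 = [15.2050  13.9059  8.1745  7.2783  5.9758  14.0973  10.1553]
a=μᵀp=0.917073  b=𝟙ᵀp=7.454352  c=𝟙ᵀq=74.792007  D=ac−b²=13.022387
λ₁=(c·0.110−b)/D = (74.792007·0.110−7.454352)/13.022387 = 0.059342
λ₂=(a−b·0.110)/D = (0.917073−7.454352·0.110)/13.022387 = 0.007456
w* = 0.059342·p + 0.007456·q:
  w_0 = 0.059342·1.7354 + 0.007456·15.2050 = 0.2163  (Alcoa)
  w_1 = 0.059342·1.1630 + 0.007456·13.9059 = 0.1727  (Oracle)
  w_2 = 0.059342·-0.1387 + 0.007456·8.1745 = 0.0527  (Merck)
  w_3 = 0.059342·1.4635 + 0.007456·7.2783 = 0.1411  (Lockheed)
  w_4 = 0.059342·1.4790 + 0.007456·5.9758 = 0.1323  (Qualcomm)
  w_5 = 0.059342·1.5839 + 0.007456·14.0973 = 0.1991  (Unilever)
  w_6 = 0.059342·0.1683 + 0.007456·10.1553 = 0.0857  (Disney)
Σw_i=1.0000  μᵀw=0.1100
σ²=wᵀΣw=λ₁·μ_p+λ₂ = 0.059342·0.110 + 0.007456 = 0.013984 ≈ 0.0140

0.2163  0.1727  0.0527  0.1411  0.1323  0.1991  0.0857


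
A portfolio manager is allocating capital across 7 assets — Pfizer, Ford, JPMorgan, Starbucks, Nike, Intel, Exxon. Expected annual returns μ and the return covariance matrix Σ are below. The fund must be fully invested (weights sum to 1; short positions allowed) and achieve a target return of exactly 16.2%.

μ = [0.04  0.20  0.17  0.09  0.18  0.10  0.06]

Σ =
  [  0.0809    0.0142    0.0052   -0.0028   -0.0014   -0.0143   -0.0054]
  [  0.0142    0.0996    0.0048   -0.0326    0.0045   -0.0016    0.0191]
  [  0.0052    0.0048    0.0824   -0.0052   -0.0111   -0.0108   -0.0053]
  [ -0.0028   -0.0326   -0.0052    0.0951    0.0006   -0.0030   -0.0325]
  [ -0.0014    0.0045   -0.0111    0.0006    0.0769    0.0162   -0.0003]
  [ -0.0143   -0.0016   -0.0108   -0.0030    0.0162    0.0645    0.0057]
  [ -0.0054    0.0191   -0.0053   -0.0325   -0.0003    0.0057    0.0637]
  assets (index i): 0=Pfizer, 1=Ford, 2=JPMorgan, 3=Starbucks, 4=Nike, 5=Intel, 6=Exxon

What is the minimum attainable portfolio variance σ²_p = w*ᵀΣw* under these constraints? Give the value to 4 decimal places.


p=Σ⁻¹μ = [0.4414  2.2286  2.6773  2.4745  2.2653  1.5505  1.6683]
q=Σ⁻¹𝟙 = [15.5456  9.7797  17.7828  24.9268  11.3757  18.1121  26.7143]
a=μᵀp=1.804130  b=𝟙ᵀp=13.305933  c=𝟙ᵀq=124.236894  D=ac−b²=47.091626
λ₁=(c·0.162−b)/D = (124.236894·0.162−13.305933)/47.091626 = 0.144833
λ₂=(a−b·0.162)/D = (1.804130−13.305933·0.162)/47.091626 = -0.007463
w* = 0.144833·p + -0.007463·q:
  w_0 = 0.144833·0.4414 + -0.007463·15.5456 = -0.0521  (Pfizer)
  w_1 = 0.144833·2.2286 + -0.007463·9.7797 = 0.2498  (Ford)
  w_2 = 0.144833·2.6773 + -0.007463·17.7828 = 0.2551  (JPMorgan)
  w_3 = 0.144833·2.4745 + -0.007463·24.9268 = 0.1724  (Starbucks)
  w_4 = 0.144833·2.2653 + -0.007463·11.3757 = 0.2432  (Nike)
  w_5 = 0.144833·1.5505 + -0.007463·18.1121 = 0.0894  (Intel)
  w_6 = 0.144833·1.6683 + -0.007463·26.7143 = 0.0423  (Exxon)
Σw_i=1.0000  μᵀw=0.1620
σ²=wᵀΣw=λ₁·μ_p+λ₂ = 0.144833·0.162 + -0.007463 = 0.016000 ≈ 0.0160

0.0160


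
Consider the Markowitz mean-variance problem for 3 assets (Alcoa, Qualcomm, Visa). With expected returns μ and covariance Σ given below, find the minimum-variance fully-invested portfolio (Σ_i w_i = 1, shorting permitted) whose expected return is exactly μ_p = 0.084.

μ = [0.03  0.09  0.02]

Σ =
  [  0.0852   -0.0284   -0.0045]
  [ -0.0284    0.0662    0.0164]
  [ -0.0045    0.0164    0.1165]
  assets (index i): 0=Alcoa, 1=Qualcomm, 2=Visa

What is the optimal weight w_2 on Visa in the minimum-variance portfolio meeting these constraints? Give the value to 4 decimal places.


-0.1670

x=Σ⁻¹μ = [0.9411  1.7736  -0.0416]
y=Σ⁻¹𝟙 = [19.3538  21.8592  6.2541]
a=μᵀx=0.187021  b=𝟙ᵀx=2.673028  c=𝟙ᵀy=47.467146  D=ac−b²=1.732296
λ₁=(c·0.084−b)/D = (47.467146·0.084−2.673028)/1.732296 = 0.758653
λ₂=(a−b·0.084)/D = (0.187021−2.673028·0.084)/1.732296 = -0.021655
w* = 0.758653·x + -0.021655·y:
  w_0 = 0.758653·0.9411 + -0.021655·19.3538 = 0.2949  (Alcoa)
  w_1 = 0.758653·1.7736 + -0.021655·21.8592 = 0.8722  (Qualcomm)
  w_2 = 0.758653·-0.0416 + -0.021655·6.2541 = -0.1670  (Visa)
Σw_i=1.0000  μᵀw=0.0840
σ²=wᵀΣw=λ₁·μ_p+λ₂ = 0.758653·0.084 + -0.021655 = 0.042072 ≈ 0.0421


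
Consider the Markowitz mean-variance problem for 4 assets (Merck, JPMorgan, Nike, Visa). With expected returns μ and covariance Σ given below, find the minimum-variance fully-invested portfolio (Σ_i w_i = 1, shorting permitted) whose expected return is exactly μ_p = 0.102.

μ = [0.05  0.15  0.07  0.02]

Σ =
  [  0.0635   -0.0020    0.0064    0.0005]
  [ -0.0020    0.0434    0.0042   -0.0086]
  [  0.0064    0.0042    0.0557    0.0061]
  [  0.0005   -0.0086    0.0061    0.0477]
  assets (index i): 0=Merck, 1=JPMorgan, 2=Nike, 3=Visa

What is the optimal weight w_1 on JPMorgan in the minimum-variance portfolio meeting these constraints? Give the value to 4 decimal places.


x=Σ⁻¹μ = [0.8143  3.6081  0.7859  0.9608]
y=Σ⁻¹𝟙 = [15.2653  27.4474  11.4700  24.2861]
a=μᵀx=0.656152  b=𝟙ᵀx=6.168994  c=𝟙ᵀy=78.468765  D=ac−b²=13.430940
λ₁=(c·0.102−b)/D = (78.468765·0.102−6.168994)/13.430940 = 0.136611
λ₂=(a−b·0.102)/D = (0.656152−6.168994·0.102)/13.430940 = 0.002004
w* = 0.136611·x + 0.002004·y:
  w_0 = 0.136611·0.8143 + 0.002004·15.2653 = 0.1418  (Merck)
  w_1 = 0.136611·3.6081 + 0.002004·27.4474 = 0.5479  (JPMorgan)
  w_2 = 0.136611·0.7859 + 0.002004·11.4700 = 0.1303  (Nike)
  w_3 = 0.136611·0.9608 + 0.002004·24.2861 = 0.1799  (Visa)
Σw_i=1.0000  μᵀw=0.1020
σ²=wᵀΣw=λ₁·μ_p+λ₂ = 0.136611·0.102 + 0.002004 = 0.015938 ≈ 0.0159

0.5479


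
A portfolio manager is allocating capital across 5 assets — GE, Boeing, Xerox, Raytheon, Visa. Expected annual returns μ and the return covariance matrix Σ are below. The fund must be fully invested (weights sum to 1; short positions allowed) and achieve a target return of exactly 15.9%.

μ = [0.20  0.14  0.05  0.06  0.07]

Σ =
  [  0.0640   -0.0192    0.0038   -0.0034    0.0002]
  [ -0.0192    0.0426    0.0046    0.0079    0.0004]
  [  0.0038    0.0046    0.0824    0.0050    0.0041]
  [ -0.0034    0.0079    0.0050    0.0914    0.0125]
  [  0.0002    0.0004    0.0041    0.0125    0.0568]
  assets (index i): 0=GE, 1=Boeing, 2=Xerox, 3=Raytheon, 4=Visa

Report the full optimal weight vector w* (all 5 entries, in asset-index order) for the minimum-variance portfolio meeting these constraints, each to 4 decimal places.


0.4268  0.4784  -0.0080  0.0125  0.0903

x=Σ⁻¹μ = [4.7433  5.3720  0.0190  0.2131  1.1296]
y=Σ⁻¹𝟙 = [25.2391  32.6314  7.9940  6.5334  15.2721]
a=μᵀx=1.793543  b=𝟙ᵀx=11.476969  c=𝟙ᵀy=87.670013  D=ac−b²=25.519124
λ₁=(c·0.159−b)/D = (87.670013·0.159−11.476969)/25.519124 = 0.096499
λ₂=(a−b·0.159)/D = (1.793543−11.476969·0.159)/25.519124 = -0.001226
w* = 0.096499·x + -0.001226·y:
  w_0 = 0.096499·4.7433 + -0.001226·25.2391 = 0.4268  (GE)
  w_1 = 0.096499·5.3720 + -0.001226·32.6314 = 0.4784  (Boeing)
  w_2 = 0.096499·0.0190 + -0.001226·7.9940 = -0.0080  (Xerox)
  w_3 = 0.096499·0.2131 + -0.001226·6.5334 = 0.0125  (Raytheon)
  w_4 = 0.096499·1.1296 + -0.001226·15.2721 = 0.0903  (Visa)
Σw_i=1.0000  μᵀw=0.1590
σ²=wᵀΣw=λ₁·μ_p+λ₂ = 0.096499·0.159 + -0.001226 = 0.014117 ≈ 0.0141


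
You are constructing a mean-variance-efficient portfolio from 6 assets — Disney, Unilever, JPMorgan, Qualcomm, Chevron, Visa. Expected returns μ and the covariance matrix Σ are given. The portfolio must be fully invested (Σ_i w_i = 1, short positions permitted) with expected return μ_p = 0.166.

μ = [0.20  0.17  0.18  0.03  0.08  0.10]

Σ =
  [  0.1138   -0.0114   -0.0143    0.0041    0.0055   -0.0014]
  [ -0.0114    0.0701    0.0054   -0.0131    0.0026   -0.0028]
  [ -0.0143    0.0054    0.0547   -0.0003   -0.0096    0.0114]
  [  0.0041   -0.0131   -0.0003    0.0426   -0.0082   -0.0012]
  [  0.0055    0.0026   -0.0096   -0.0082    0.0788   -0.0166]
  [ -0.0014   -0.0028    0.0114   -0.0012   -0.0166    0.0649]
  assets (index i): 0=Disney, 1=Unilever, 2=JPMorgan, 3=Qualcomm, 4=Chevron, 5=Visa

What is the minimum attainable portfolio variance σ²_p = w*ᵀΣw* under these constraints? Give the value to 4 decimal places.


x=Σ⁻¹μ = [2.3716  2.8584  3.6144  1.7521  1.7043  1.5487]
y=Σ⁻¹𝟙 = [11.2826  20.8874  19.0463  33.5432  21.0729  19.2175]
a=μᵀx=1.954623  b=𝟙ᵀx=13.849580  c=𝟙ᵀy=125.049844  D=ac−b²=52.614501
λ₁=(c·0.166−b)/D = (125.049844·0.166−13.849580)/52.614501 = 0.131308
λ₂=(a−b·0.166)/D = (1.954623−13.849580·0.166)/52.614501 = -0.006546
w* = 0.131308·x + -0.006546·y:
  w_0 = 0.131308·2.3716 + -0.006546·11.2826 = 0.2376  (Disney)
  w_1 = 0.131308·2.8584 + -0.006546·20.8874 = 0.2386  (Unilever)
  w_2 = 0.131308·3.6144 + -0.006546·19.0463 = 0.3499  (JPMorgan)
  w_3 = 0.131308·1.7521 + -0.006546·33.5432 = 0.0105  (Qualcomm)
  w_4 = 0.131308·1.7043 + -0.006546·21.0729 = 0.0858  (Chevron)
  w_5 = 0.131308·1.5487 + -0.006546·19.2175 = 0.0776  (Visa)
Σw_i=1.0000  μᵀw=0.1660
σ²=wᵀΣw=λ₁·μ_p+λ₂ = 0.131308·0.166 + -0.006546 = 0.015251 ≈ 0.0153

0.0153


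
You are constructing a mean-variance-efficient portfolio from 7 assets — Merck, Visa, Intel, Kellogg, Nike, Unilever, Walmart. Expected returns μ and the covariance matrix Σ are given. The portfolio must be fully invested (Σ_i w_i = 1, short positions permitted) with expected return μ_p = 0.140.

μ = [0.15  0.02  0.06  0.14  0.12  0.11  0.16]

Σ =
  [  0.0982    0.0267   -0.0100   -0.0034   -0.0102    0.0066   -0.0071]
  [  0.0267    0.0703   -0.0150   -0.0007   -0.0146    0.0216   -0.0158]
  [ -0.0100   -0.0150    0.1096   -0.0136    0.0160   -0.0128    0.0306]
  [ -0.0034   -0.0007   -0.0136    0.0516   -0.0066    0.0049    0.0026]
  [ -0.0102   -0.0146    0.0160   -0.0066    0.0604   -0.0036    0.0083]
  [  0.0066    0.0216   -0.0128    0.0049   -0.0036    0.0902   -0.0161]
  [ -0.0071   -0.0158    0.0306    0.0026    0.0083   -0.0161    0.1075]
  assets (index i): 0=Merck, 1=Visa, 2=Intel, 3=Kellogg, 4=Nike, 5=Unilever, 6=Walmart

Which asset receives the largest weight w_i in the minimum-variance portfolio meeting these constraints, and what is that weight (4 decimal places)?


Kellogg (0.3021)

u=Σ⁻¹μ = [1.9225  0.1173  0.5265  3.0945  2.4217  1.3069  1.4166]
v=Σ⁻¹𝟙 = [9.8525  16.6430  10.9328  24.6042  21.4174  8.9452  8.3781]
a=μᵀu=1.416549  b=𝟙ᵀu=10.805850  c=𝟙ᵀv=100.773252  D=ac−b²=25.983837
λ₁=(c·0.140−b)/D = (100.773252·0.140−10.805850)/25.983837 = 0.127095
λ₂=(a−b·0.140)/D = (1.416549−10.805850·0.140)/25.983837 = -0.003705
w* = 0.127095·u + -0.003705·v:
  w_0 = 0.127095·1.9225 + -0.003705·9.8525 = 0.2078  (Merck)
  w_1 = 0.127095·0.1173 + -0.003705·16.6430 = -0.0468  (Visa)
  w_2 = 0.127095·0.5265 + -0.003705·10.9328 = 0.0264  (Intel)
  w_3 = 0.127095·3.0945 + -0.003705·24.6042 = 0.3021  (Kellogg)
  w_4 = 0.127095·2.4217 + -0.003705·21.4174 = 0.2284  (Nike)
  w_5 = 0.127095·1.3069 + -0.003705·8.9452 = 0.1330  (Unilever)
  w_6 = 0.127095·1.4166 + -0.003705·8.3781 = 0.1490  (Walmart)
Σw_i=1.0000  μᵀw=0.1400
σ²=wᵀΣw=λ₁·μ_p+λ₂ = 0.127095·0.140 + -0.003705 = 0.014088 ≈ 0.0141


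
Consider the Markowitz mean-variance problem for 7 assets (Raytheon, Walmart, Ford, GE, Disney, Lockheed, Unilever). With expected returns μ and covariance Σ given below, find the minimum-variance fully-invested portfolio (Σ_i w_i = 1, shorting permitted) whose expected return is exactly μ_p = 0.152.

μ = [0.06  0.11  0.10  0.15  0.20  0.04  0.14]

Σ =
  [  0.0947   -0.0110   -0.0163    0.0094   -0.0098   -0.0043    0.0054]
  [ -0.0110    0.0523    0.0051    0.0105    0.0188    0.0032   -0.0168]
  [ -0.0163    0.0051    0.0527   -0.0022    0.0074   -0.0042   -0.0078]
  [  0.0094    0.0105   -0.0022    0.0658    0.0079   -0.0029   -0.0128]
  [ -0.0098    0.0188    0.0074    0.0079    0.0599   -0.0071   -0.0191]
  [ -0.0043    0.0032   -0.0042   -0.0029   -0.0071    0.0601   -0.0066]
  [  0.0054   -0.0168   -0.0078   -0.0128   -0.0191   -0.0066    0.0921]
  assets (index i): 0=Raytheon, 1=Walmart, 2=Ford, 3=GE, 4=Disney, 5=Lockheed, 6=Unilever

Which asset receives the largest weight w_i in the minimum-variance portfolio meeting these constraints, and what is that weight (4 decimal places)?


Disney (0.3619)

x=Σ⁻¹μ = [1.2502  1.2243  2.3233  2.2067  3.7698  1.7423  3.0802]
y=Σ⁻¹𝟙 = [17.3236  16.2003  25.9219  14.1588  19.5101  24.3136  22.7487]
a=μᵀx=2.027906  b=𝟙ᵀx=15.596828  c=𝟙ᵀy=140.176870  D=ac−b²=41.004407
λ₁=(c·0.152−b)/D = (140.176870·0.152−15.596828)/41.004407 = 0.139255
λ₂=(a−b·0.152)/D = (2.027906−15.596828·0.152)/41.004407 = -0.008360
w* = 0.139255·x + -0.008360·y:
  w_0 = 0.139255·1.2502 + -0.008360·17.3236 = 0.0293  (Raytheon)
  w_1 = 0.139255·1.2243 + -0.008360·16.2003 = 0.0351  (Walmart)
  w_2 = 0.139255·2.3233 + -0.008360·25.9219 = 0.1068  (Ford)
  w_3 = 0.139255·2.2067 + -0.008360·14.1588 = 0.1889  (GE)
  w_4 = 0.139255·3.7698 + -0.008360·19.5101 = 0.3619  (Disney)
  w_5 = 0.139255·1.7423 + -0.008360·24.3136 = 0.0393  (Lockheed)
  w_6 = 0.139255·3.0802 + -0.008360·22.7487 = 0.2387  (Unilever)
Σw_i=1.0000  μᵀw=0.1520
σ²=wᵀΣw=λ₁·μ_p+λ₂ = 0.139255·0.152 + -0.008360 = 0.012806 ≈ 0.0128


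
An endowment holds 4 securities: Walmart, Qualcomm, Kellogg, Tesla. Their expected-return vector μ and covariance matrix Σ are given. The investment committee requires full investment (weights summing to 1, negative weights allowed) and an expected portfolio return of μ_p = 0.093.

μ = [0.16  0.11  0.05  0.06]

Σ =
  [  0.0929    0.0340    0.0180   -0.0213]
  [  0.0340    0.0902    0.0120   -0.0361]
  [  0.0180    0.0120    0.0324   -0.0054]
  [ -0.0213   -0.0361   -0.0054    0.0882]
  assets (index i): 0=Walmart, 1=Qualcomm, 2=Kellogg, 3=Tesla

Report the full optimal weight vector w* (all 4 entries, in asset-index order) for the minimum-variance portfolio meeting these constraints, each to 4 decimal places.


u=Σ⁻¹μ = [1.5471  1.2003  0.5018  1.5759]
v=Σ⁻¹𝟙 = [5.2637  13.5166  26.2249  19.7470]
a=μᵀu=0.499210  b=𝟙ᵀu=4.825083  c=𝟙ᵀv=64.752205  D=ac−b²=9.043503
λ₁=(c·0.093−b)/D = (64.752205·0.093−4.825083)/9.043503 = 0.132346
λ₂=(a−b·0.093)/D = (0.499210−4.825083·0.093)/9.043503 = 0.005582
w* = 0.132346·u + 0.005582·v:
  w_0 = 0.132346·1.5471 + 0.005582·5.2637 = 0.2341  (Walmart)
  w_1 = 0.132346·1.2003 + 0.005582·13.5166 = 0.2343  (Qualcomm)
  w_2 = 0.132346·0.5018 + 0.005582·26.2249 = 0.2128  (Kellogg)
  w_3 = 0.132346·1.5759 + 0.005582·19.7470 = 0.3188  (Tesla)
Σw_i=1.0000  μᵀw=0.0930
σ²=wᵀΣw=λ₁·μ_p+λ₂ = 0.132346·0.093 + 0.005582 = 0.017890 ≈ 0.0179

0.2341  0.2343  0.2128  0.3188


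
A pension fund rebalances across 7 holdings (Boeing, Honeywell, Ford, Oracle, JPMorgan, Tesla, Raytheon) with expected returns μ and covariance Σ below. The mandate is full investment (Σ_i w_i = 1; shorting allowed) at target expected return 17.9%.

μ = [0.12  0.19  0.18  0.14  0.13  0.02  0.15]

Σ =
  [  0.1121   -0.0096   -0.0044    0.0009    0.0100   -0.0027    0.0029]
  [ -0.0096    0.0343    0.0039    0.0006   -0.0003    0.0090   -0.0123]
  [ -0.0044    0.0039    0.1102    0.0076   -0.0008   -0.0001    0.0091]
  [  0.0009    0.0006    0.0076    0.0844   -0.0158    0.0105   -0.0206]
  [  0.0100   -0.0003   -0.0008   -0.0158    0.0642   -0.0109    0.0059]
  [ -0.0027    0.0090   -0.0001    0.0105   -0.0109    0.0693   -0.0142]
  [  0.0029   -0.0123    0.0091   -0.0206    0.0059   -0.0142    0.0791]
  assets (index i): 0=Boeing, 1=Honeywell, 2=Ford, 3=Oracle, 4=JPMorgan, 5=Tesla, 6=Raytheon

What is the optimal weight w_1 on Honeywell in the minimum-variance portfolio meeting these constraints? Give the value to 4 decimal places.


u=Σ⁻¹μ = [1.4011  6.9839  0.9909  2.7375  2.2262  0.0646  3.3755]
v=Σ⁻¹𝟙 = [10.0742  35.5973  5.1756  18.4140  19.2110  15.2143  23.3067]
a=μᵀu=2.853697  b=𝟙ᵀu=17.779663  c=𝟙ᵀv=126.992983  D=ac−b²=46.283060
λ₁=(c·0.179−b)/D = (126.992983·0.179−17.779663)/46.283060 = 0.106996
λ₂=(a−b·0.179)/D = (2.853697−17.779663·0.179)/46.283060 = -0.007105
w* = 0.106996·u + -0.007105·v:
  w_0 = 0.106996·1.4011 + -0.007105·10.0742 = 0.0783  (Boeing)
  w_1 = 0.106996·6.9839 + -0.007105·35.5973 = 0.4943  (Honeywell)
  w_2 = 0.106996·0.9909 + -0.007105·5.1756 = 0.0692  (Ford)
  w_3 = 0.106996·2.7375 + -0.007105·18.4140 = 0.1621  (Oracle)
  w_4 = 0.106996·2.2262 + -0.007105·19.2110 = 0.1017  (JPMorgan)
  w_5 = 0.106996·0.0646 + -0.007105·15.2143 = -0.1012  (Tesla)
  w_6 = 0.106996·3.3755 + -0.007105·23.3067 = 0.1956  (Raytheon)
Σw_i=1.0000  μᵀw=0.1790
σ²=wᵀΣw=λ₁·μ_p+λ₂ = 0.106996·0.179 + -0.007105 = 0.012047 ≈ 0.0120

0.4943


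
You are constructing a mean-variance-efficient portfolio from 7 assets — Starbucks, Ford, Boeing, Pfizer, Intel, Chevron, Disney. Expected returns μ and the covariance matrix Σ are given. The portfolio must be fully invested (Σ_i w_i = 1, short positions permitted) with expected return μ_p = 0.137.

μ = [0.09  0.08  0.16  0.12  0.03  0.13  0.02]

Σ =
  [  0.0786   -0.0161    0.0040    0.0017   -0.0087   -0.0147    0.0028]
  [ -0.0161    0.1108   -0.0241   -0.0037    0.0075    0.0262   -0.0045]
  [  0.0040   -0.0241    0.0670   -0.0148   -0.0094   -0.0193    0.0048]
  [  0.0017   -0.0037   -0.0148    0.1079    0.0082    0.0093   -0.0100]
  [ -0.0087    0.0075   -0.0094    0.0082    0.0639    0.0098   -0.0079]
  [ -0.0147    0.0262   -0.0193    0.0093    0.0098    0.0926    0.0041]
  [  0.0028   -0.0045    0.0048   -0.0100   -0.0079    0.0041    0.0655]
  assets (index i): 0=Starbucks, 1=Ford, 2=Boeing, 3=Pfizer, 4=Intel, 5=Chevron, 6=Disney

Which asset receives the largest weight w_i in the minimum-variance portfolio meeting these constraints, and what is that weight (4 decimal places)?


Boeing (0.4237)

u=Σ⁻¹μ = [1.6035  1.3427  3.6944  1.4566  0.6371  1.8241  0.2433]
v=Σ⁻¹𝟙 = [17.6508  14.5569  26.4432  12.3009  19.0810  10.9834  17.0668]
a=μᵀu=1.278741  b=𝟙ᵀu=10.801748  c=𝟙ᵀv=118.082916  D=ac−b²=34.319668
λ₁=(c·0.137−b)/D = (118.082916·0.137−10.801748)/34.319668 = 0.156634
λ₂=(a−b·0.137)/D = (1.278741−10.801748·0.137)/34.319668 = -0.005860
w* = 0.156634·u + -0.005860·v:
  w_0 = 0.156634·1.6035 + -0.005860·17.6508 = 0.1477  (Starbucks)
  w_1 = 0.156634·1.3427 + -0.005860·14.5569 = 0.1250  (Ford)
  w_2 = 0.156634·3.6944 + -0.005860·26.4432 = 0.4237  (Boeing)
  w_3 = 0.156634·1.4566 + -0.005860·12.3009 = 0.1561  (Pfizer)
  w_4 = 0.156634·0.6371 + -0.005860·19.0810 = -0.0120  (Intel)
  w_5 = 0.156634·1.8241 + -0.005860·10.9834 = 0.2214  (Chevron)
  w_6 = 0.156634·0.2433 + -0.005860·17.0668 = -0.0619  (Disney)
Σw_i=1.0000  μᵀw=0.1370
σ²=wᵀΣw=λ₁·μ_p+λ₂ = 0.156634·0.137 + -0.005860 = 0.015599 ≈ 0.0156


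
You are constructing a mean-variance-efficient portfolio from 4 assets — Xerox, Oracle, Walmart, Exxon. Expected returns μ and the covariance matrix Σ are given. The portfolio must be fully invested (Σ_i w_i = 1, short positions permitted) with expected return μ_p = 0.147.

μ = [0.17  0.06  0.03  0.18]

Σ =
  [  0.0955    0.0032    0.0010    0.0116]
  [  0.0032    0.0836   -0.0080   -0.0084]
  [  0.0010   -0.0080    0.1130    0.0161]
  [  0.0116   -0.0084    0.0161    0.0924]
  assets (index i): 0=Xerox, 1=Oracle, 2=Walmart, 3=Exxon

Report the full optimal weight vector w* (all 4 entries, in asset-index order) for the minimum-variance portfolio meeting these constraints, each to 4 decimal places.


p=Σ⁻¹μ = [1.5296  0.8474  0.0521  1.8240]
q=Σ⁻¹𝟙 = [8.7841  13.3786  8.3686  9.4778]
a=μᵀp=0.640758  b=𝟙ᵀp=4.253073  c=𝟙ᵀq=40.009110  D=ac−b²=7.547537
λ₁=(c·0.147−b)/D = (40.009110·0.147−4.253073)/7.547537 = 0.215735
λ₂=(a−b·0.147)/D = (0.640758−4.253073·0.147)/7.547537 = 0.002061
w* = 0.215735·p + 0.002061·q:
  w_0 = 0.215735·1.5296 + 0.002061·8.7841 = 0.3481  (Xerox)
  w_1 = 0.215735·0.8474 + 0.002061·13.3786 = 0.2104  (Oracle)
  w_2 = 0.215735·0.0521 + 0.002061·8.3686 = 0.0285  (Walmart)
  w_3 = 0.215735·1.8240 + 0.002061·9.4778 = 0.4130  (Exxon)
Σw_i=1.0000  μᵀw=0.1470
σ²=wᵀΣw=λ₁·μ_p+λ₂ = 0.215735·0.147 + 0.002061 = 0.033774 ≈ 0.0338

0.3481  0.2104  0.0285  0.4130


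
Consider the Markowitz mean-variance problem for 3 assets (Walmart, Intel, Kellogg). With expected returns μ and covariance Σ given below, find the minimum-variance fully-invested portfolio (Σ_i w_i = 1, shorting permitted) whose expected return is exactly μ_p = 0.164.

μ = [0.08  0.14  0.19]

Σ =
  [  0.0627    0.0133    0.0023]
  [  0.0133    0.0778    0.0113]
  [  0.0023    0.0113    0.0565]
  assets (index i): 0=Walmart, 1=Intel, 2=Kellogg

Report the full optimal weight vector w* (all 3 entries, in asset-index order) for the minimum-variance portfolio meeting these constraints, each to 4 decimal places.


0.1307  0.2324  0.6368

u=Σ⁻¹μ = [0.9090  1.1958  3.0867]
v=Σ⁻¹𝟙 = [13.6256  8.2744  15.4896]
a=μᵀu=0.826598  b=𝟙ᵀu=5.191480  c=𝟙ᵀv=37.389549  D=ac−b²=3.954675
λ₁=(c·0.164−b)/D = (37.389549·0.164−5.191480)/3.954675 = 0.237796
λ₂=(a−b·0.164)/D = (0.826598−5.191480·0.164)/3.954675 = -0.006272
w* = 0.237796·u + -0.006272·v:
  w_0 = 0.237796·0.9090 + -0.006272·13.6256 = 0.1307  (Walmart)
  w_1 = 0.237796·1.1958 + -0.006272·8.2744 = 0.2324  (Intel)
  w_2 = 0.237796·3.0867 + -0.006272·15.4896 = 0.6368  (Kellogg)
Σw_i=1.0000  μᵀw=0.1640
σ²=wᵀΣw=λ₁·μ_p+λ₂ = 0.237796·0.164 + -0.006272 = 0.032726 ≈ 0.0327


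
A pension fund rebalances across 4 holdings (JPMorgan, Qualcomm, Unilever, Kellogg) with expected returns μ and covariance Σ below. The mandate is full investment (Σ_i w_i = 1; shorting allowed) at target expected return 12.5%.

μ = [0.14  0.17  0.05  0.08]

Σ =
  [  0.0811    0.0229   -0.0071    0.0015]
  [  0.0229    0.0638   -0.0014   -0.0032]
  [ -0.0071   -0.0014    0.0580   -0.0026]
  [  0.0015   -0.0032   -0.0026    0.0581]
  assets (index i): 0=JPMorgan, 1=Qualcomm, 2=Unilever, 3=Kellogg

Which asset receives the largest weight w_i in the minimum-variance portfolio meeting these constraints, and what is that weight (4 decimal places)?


Qualcomm (0.4239)

g=Σ⁻¹μ = [1.1301  2.3603  1.1259  1.5281]
h=Σ⁻¹𝟙 = [9.8963  13.4839  19.6110  18.5765]
a=μᵀg=0.738010  b=𝟙ᵀg=6.144422  c=𝟙ᵀh=61.567753  D=ac−b²=7.683693
λ₁=(c·0.125−b)/D = (61.567753·0.125−6.144422)/7.683693 = 0.201927
λ₂=(a−b·0.125)/D = (0.738010−6.144422·0.125)/7.683693 = -0.003910
w* = 0.201927·g + -0.003910·h:
  w_0 = 0.201927·1.1301 + -0.003910·9.8963 = 0.1895  (JPMorgan)
  w_1 = 0.201927·2.3603 + -0.003910·13.4839 = 0.4239  (Qualcomm)
  w_2 = 0.201927·1.1259 + -0.003910·19.6110 = 0.1507  (Unilever)
  w_3 = 0.201927·1.5281 + -0.003910·18.5765 = 0.2359  (Kellogg)
Σw_i=1.0000  μᵀw=0.1250
σ²=wᵀΣw=λ₁·μ_p+λ₂ = 0.201927·0.125 + -0.003910 = 0.021331 ≈ 0.0213
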